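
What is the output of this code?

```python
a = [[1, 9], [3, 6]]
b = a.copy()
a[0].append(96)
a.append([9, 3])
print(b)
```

Key concept: shallow copy with nested lists.
Step by step:
`a = [[1, 9], [3, 6]]` → a = [[1, 9], [3, 6]]
`b = a.copy()` → b = [[1, 9], [3, 6]]
`a[0].append(96)` → a = [[1, 9, 96], [3, 6]]; b = [[1, 9, 96], [3, 6]]
`a.append([9, 3])` → a = [[1, 9, 96], [3, 6], [9, 3]]
`print(b)` → prints [[1, 9, 96], [3, 6]]

Answer: [[1, 9, 96], [3, 6]]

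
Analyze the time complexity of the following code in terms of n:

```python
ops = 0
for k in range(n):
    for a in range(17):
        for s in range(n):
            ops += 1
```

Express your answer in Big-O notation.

Each loop level contributes: n × 1 × n. Multiplying the contributions gives O(n^2).

Answer: O(n^2)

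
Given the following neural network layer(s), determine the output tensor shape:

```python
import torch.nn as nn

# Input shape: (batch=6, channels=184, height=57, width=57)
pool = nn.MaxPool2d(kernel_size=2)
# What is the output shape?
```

Input: (6, 184, 57, 57) -> Output: (6, 184, 28, 28)

Answer: (6, 184, 28, 28)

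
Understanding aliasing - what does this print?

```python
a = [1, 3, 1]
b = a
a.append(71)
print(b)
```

Key concept: basic list aliasing.
Step by step:
`a = [1, 3, 1]` → a = [1, 3, 1]
`b = a` → b = [1, 3, 1] (same object as a)
`a.append(71)` → a = [1, 3, 1, 71] (same object as b); b = [1, 3, 1, 71] (same object as a)
`print(b)` → prints [1, 3, 1, 71]

Answer: [1, 3, 1, 71]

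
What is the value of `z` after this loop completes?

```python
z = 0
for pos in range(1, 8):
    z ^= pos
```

XOR of 1 to 7
`z` takes the values: 0 → 1 → 3 → 0 → 4 → 1 → 7 → 0

Answer: 0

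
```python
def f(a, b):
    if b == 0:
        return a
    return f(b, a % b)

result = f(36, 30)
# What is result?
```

f(36, 30) -> f(30, 6) -> f(6, 0) -> 6

Answer: 6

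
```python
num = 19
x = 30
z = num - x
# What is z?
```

Trace:
`num = 19` → num = 19
`x = 30` → x = 30
`z = num - x` → z = -11
So z = -11

Answer: -11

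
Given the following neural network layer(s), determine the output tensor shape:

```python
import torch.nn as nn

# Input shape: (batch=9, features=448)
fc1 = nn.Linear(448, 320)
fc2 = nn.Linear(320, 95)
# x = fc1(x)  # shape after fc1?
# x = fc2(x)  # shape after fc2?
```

Input: (9, 448) -> after fc1: (9, 320) -> Output: (9, 95)

Answer: (9, 95)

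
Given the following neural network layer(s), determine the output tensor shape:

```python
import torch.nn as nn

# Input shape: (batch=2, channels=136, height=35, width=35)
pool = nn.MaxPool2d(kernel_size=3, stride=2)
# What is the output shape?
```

Input: (2, 136, 35, 35) -> Output: (2, 136, 17, 17)

Answer: (2, 136, 17, 17)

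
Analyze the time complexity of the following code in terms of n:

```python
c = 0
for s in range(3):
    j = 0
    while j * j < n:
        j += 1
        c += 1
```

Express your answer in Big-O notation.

Each loop level contributes: 1 × √n. Multiplying the contributions gives O(√n).

Answer: O(√n)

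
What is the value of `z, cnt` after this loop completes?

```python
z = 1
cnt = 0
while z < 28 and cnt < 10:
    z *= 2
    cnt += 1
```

Double until >= 28 or 10 iterations
`z, cnt` takes the values: (1, 0) → (2, 0) → (2, 1) → (4, 1) → (4, 2) → (8, 2) → (8, 3) → (16, 3) → (16, 4) → (32, 4) → (32, 5)

Answer: 32, 5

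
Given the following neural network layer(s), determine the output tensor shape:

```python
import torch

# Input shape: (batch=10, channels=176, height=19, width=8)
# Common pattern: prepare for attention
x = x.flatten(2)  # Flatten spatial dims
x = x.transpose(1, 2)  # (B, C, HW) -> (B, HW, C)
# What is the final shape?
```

Input: (10, 176, 19, 8) -> after flatten(2): (10, 176, 152) -> Output: (10, 152, 176)

Answer: (10, 152, 176)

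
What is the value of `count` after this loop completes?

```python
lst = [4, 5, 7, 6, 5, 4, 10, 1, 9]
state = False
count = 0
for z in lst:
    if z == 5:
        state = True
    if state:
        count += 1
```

Count elements after first 5 in [4, 5, 7, 6, 5, 4, 10, 1, 9]
`count` takes the values: 0 → 1 → 2 → 3 → 4 → 5 → 6 → 7 → 8

Answer: 8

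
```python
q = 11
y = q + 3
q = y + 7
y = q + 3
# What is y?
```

Trace:
`q = 11` → q = 11
`y = q + 3` → y = 14
`q = y + 7` → q = 21
`y = q + 3` → y = 24
So y = 24

Answer: 24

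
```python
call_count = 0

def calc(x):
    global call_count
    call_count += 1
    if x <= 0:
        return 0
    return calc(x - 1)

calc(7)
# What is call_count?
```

Linear recursion stepping by 1: 8 calls from x=7 down to ≤0.

Answer: 8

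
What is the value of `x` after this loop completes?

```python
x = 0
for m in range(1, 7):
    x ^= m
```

XOR of 1 to 6
`x` takes the values: 0 → 1 → 3 → 0 → 4 → 1 → 7

Answer: 7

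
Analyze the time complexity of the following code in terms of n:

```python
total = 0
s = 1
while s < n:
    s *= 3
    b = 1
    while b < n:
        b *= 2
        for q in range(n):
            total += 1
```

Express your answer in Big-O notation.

Each loop level contributes: log n × log n × n. Multiplying the contributions gives O(n log² n).

Answer: O(n log² n)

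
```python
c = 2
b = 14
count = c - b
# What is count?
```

Trace:
`c = 2` → c = 2
`b = 14` → b = 14
`count = c - b` → count = -12
So count = -12

Answer: -12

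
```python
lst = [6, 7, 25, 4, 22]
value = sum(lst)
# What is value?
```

Trace:
`lst = [6, 7, 25, 4, 22]` → lst = [6, 7, 25, 4, 22]
`value = sum(lst)` → value = 64
So value = 64

Answer: 64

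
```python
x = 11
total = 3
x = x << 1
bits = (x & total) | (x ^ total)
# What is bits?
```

Trace:
`x = 11` → x = 11
`total = 3` → total = 3
`x = x << 1` → x = 22
`bits = (x & total) | (x ^ total)` → bits = 23
So bits = 23

Answer: 23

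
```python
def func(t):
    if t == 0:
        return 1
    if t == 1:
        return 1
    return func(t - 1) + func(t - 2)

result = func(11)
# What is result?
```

Build up from base cases: func(0)=1, func(1)=1, func(2)=2, func(3)=3, func(4)=5, func(5)=8, func(6)=13, ..., func(11)=144

Answer: 144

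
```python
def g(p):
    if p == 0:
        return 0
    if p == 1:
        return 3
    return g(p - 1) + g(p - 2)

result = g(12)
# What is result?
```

Build up from base cases: g(0)=0, g(1)=3, g(2)=3, g(3)=6, g(4)=9, g(5)=15, g(6)=24, ..., g(12)=432

Answer: 432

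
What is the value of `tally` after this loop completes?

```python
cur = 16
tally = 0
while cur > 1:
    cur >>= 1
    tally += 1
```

Count right shifts until 1
`tally` takes the values: 0 → 1 → 2 → 3 → 4

Answer: 4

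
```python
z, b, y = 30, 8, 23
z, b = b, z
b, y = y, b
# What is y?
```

Trace:
`z, b, y = 30, 8, 23` → z = 30; b = 8; y = 23
`z, b = b, z` → z = 8; b = 30
`b, y = y, b` → b = 23; y = 30
So y = 30

Answer: 30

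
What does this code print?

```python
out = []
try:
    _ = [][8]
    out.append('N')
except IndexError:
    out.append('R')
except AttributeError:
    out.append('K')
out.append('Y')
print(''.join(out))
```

Execution trace: 'R' (except IndexError) → 'Y' (after the try/except). Output: RY

Answer: RY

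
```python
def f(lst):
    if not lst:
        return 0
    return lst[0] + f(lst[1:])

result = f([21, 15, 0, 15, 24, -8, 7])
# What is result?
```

21 + 15 + 0 + 15 + 24 + (-8) + 7 + 0 = 74

Answer: 74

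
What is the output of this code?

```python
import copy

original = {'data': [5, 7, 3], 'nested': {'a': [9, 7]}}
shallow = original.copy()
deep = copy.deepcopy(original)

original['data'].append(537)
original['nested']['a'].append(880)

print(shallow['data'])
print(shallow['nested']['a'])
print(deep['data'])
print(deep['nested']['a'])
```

Key concept: comparing shallow vs deep copy.
Step by step:
`original = {'data': [5, 7, 3], 'nested': {'a': [9, 7]}}` → original = {'data': [5, 7, 3], 'nested': {'a': [9, 7]}}
`shallow = original.copy()` → shallow = {'data': [5, 7, 3], 'nested': {'a': [9, 7]}}
`deep = copy.deepcopy(original)` → deep = {'data': [5, 7, 3], 'nested': {'a': [9, 7]}}
`original['data'].append(537)` → original = {'data': [5, 7, 3, 537], 'nested': {'a': [9, 7]}}; shallow = {'data': [5, 7, 3, 537], 'nested': {'a': [9, 7]}}
`original['nested']['a'].append(880)` → original = {'data': [5, 7, 3, 537], 'nested': {'a': [9, 7, 880]}}; shallow = {'data': [5, 7, 3, 537], 'nested': {'a': [9, 7, 880]}}
`print(shallow['data'])` → prints [5, 7, 3, 537]
`print(shallow['nested']['a'])` → prints [9, 7, 880]
`print(deep['data'])` → prints [5, 7, 3]
`print(deep['nested']['a'])` → prints [9, 7]

Answer:
[5, 7, 3, 537]
[9, 7, 880]
[5, 7, 3]
[9, 7]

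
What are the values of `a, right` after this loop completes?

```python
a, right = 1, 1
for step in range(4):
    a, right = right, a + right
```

Fibonacci: after 4 iterations
`a, right` takes the values: (1, 1) → (1, 2) → (2, 3) → (3, 5) → (5, 8)

Answer: 5, 8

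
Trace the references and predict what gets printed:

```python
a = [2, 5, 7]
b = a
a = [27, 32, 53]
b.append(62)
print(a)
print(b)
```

Key concept: rebinding vs mutation: a is rebound to a new list, b still points at the original.
Step by step:
`a = [2, 5, 7]` → a = [2, 5, 7]
`b = a` → b = [2, 5, 7] (same object as a)
`a = [27, 32, 53]` → a = [27, 32, 53]
`b.append(62)` → b = [2, 5, 7, 62]
`print(a)` → prints [27, 32, 53]
`print(b)` → prints [2, 5, 7, 62]

Answer:
[27, 32, 53]
[2, 5, 7, 62]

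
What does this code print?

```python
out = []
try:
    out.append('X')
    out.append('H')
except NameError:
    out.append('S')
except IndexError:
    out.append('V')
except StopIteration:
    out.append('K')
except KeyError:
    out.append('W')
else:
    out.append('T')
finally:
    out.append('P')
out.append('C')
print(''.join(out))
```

Execution trace: 'X' (try body) → 'H' (try body, no exception) → 'T' (else) → 'P' (finally) → 'C' (after the try/except). Output: XHTPC

Answer: XHTPC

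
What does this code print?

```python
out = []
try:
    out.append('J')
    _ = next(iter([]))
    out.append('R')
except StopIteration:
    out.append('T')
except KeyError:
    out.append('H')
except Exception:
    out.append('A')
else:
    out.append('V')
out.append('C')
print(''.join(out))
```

Execution trace: 'J' (try body) → 'T' (except StopIteration) → 'C' (after the try/except). Output: JTC

Answer: JTC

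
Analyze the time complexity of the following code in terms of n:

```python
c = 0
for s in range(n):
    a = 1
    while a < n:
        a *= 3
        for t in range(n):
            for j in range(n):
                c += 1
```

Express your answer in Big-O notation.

Each loop level contributes: n × log n × n × n. Multiplying the contributions gives O(n^3 log n).

Answer: O(n^3 log n)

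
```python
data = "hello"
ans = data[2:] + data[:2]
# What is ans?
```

Trace:
`data = "hello"` → data = 'hello'
`ans = data[2:] + data[:2]` → ans = 'llohe'
So ans = 'llohe'

Answer: 'llohe'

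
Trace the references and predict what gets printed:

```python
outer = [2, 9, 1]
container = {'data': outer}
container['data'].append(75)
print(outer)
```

Key concept: dict holds reference to list.
Step by step:
`outer = [2, 9, 1]` → outer = [2, 9, 1]
`container = {'data': outer}` → container = {'data': [2, 9, 1]}
`container['data'].append(75)` → outer = [2, 9, 1, 75]; container = {'data': [2, 9, 1, 75]}
`print(outer)` → prints [2, 9, 1, 75]

Answer: [2, 9, 1, 75]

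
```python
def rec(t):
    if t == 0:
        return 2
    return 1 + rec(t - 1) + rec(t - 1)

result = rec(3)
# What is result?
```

rec(t) = 1 + 2·rec(t-1), rec(0)=2. Closed form: (2+1)·2^3 - 1 = 23.

Answer: 23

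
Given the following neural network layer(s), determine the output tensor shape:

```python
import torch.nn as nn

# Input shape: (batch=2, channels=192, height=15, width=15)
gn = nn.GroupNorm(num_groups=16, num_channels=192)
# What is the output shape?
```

Input: (2, 192, 15, 15) -> Output: (2, 192, 15, 15)

Answer: (2, 192, 15, 15)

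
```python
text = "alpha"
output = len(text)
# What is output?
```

Trace:
`text = "alpha"` → text = 'alpha'
`output = len(text)` → output = 5
So output = 5

Answer: 5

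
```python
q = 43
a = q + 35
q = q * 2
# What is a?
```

Trace:
`q = 43` → q = 43
`a = q + 35` → a = 78
`q = q * 2` → q = 86
So a = 78

Answer: 78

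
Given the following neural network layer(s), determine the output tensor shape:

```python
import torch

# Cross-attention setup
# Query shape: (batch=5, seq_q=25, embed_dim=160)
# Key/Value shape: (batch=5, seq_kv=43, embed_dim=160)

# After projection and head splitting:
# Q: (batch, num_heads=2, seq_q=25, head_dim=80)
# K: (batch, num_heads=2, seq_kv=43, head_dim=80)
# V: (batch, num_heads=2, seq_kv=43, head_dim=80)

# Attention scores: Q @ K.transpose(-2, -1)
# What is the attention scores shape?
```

Input: (5, 25, 160) -> Output: (5, 2, 25, 43)

Answer: (5, 2, 25, 43)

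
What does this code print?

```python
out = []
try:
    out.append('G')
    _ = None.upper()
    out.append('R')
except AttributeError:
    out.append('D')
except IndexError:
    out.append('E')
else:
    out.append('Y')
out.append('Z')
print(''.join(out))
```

Execution trace: 'G' (try body) → 'D' (except AttributeError) → 'Z' (after the try/except). Output: GDZ

Answer: GDZ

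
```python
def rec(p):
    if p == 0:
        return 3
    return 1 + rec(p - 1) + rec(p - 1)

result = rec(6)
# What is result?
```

rec(p) = 1 + 2·rec(p-1), rec(0)=3. Closed form: (3+1)·2^6 - 1 = 255.

Answer: 255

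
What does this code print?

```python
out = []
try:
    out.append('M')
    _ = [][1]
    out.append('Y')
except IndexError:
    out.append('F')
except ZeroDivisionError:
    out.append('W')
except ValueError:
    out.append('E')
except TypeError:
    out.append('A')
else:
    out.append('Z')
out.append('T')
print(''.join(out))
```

Execution trace: 'M' (try body) → 'F' (except IndexError) → 'T' (after the try/except). Output: MFT

Answer: MFT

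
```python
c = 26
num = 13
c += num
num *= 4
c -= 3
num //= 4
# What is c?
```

Trace:
`c = 26` → c = 26
`num = 13` → num = 13
`c += num` → c = 39
`num *= 4` → num = 52
`c -= 3` → c = 36
`num //= 4` → num = 13
So c = 36

Answer: 36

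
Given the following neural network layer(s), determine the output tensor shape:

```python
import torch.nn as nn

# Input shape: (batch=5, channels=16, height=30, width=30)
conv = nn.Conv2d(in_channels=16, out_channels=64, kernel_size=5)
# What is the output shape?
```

Input: (5, 16, 30, 30) -> Output: (5, 64, 26, 26)

Answer: (5, 64, 26, 26)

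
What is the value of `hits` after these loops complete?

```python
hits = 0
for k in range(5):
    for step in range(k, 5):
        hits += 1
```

Upper triangle: 5 + 4 + ... + 1
`hits` takes the values: 0 → 1 → 2 → 3 → 4 → 5 → 6 → 7 → 8 → 9 → 10 → 11 → 12 → 13 → 14 → 15

Answer: 15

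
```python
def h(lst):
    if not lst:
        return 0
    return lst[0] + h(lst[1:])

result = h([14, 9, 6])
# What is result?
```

14 + 9 + 6 + 0 = 29

Answer: 29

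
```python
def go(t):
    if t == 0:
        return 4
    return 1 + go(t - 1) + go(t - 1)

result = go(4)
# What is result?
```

go(t) = 1 + 2·go(t-1), go(0)=4. Closed form: (4+1)·2^4 - 1 = 79.

Answer: 79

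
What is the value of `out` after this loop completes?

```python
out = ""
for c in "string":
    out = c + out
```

Reverse 'string'
`out` takes the values: "" → "s" → "ts" → "rts" → "irts" → "nirts" → "gnirts"

Answer: "gnirts"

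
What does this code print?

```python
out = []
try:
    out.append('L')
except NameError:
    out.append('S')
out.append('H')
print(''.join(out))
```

Execution trace: 'L' (try body, no exception) → 'H' (after the try/except). Output: LH

Answer: LH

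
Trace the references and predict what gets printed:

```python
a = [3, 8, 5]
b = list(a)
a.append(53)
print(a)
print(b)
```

Key concept: list() constructor creates copy.
Step by step:
`a = [3, 8, 5]` → a = [3, 8, 5]
`b = list(a)` → b = [3, 8, 5]
`a.append(53)` → a = [3, 8, 5, 53]
`print(a)` → prints [3, 8, 5, 53]
`print(b)` → prints [3, 8, 5]

Answer:
[3, 8, 5, 53]
[3, 8, 5]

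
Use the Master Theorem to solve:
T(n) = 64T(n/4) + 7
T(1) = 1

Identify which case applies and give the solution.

a=64, b=4, f(n)=7. log_4(64) = 3. Since c=0 < 3, Case 1 applies: T(n) = Θ(n^log_b(a)) = O(n^3).

Answer: O(n^3) - Case 1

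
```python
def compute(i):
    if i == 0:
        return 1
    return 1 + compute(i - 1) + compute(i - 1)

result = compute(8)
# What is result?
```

compute(i) = 1 + 2·compute(i-1), compute(0)=1. Closed form: (1+1)·2^8 - 1 = 511.

Answer: 511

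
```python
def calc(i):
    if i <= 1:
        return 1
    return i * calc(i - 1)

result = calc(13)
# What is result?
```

calc(13) = 13 * 12 * 11 * 10 * 9 * 8 * 7 * 6 * 5 * 4 * 3 * 2 * 1 = 6227020800

Answer: 6227020800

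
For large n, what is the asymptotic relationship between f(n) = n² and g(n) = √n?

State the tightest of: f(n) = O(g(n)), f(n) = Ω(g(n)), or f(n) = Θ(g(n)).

n² vs √n: f(n) = Ω(g(n)) but not O(g(n)) — n² grows strictly faster than √n.

Answer: f(n) = Ω(g(n)) but not O(g(n)) — n² grows strictly faster than √n.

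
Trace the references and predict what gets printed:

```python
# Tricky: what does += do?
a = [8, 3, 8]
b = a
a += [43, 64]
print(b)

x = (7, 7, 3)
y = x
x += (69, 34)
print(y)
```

Key concept: += behavior differs for mutable vs immutable.
Step by step:
`a = [8, 3, 8]` → a = [8, 3, 8]
`b = a` → b = [8, 3, 8] (same object as a)
`a += [43, 64]` → a = [8, 3, 8, 43, 64] (same object as b); b = [8, 3, 8, 43, 64] (same object as a)
`print(b)` → prints [8, 3, 8, 43, 64]
`x = (7, 7, 3)` → x = (7, 7, 3)
`y = x` → y = (7, 7, 3)
`x += (69, 34)` → x = (7, 7, 3, 69, 34)
`print(y)` → prints (7, 7, 3)

Answer:
[8, 3, 8, 43, 64]
(7, 7, 3)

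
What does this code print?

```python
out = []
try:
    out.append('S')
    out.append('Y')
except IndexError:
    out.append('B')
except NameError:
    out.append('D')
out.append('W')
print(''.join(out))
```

Execution trace: 'S' (try body) → 'Y' (try body, no exception) → 'W' (after the try/except). Output: SYW

Answer: SYW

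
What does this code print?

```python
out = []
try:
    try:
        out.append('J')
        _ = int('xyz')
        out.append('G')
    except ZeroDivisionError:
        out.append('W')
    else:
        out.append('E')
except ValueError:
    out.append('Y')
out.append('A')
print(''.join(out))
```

Execution trace: 'J' (try body) → 'Y' (outer except ValueError) → 'A' (after the try/except). Output: JYA

Answer: JYA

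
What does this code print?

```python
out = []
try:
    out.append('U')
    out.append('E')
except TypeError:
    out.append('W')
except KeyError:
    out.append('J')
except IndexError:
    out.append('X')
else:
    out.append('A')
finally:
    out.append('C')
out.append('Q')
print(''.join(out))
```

Execution trace: 'U' (try body) → 'E' (try body, no exception) → 'A' (else) → 'C' (finally) → 'Q' (after the try/except). Output: UEACQ

Answer: UEACQ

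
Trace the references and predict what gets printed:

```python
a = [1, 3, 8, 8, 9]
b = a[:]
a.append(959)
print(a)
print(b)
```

Key concept: slice [:] creates copy.
Step by step:
`a = [1, 3, 8, 8, 9]` → a = [1, 3, 8, 8, 9]
`b = a[:]` → b = [1, 3, 8, 8, 9]
`a.append(959)` → a = [1, 3, 8, 8, 9, 959]
`print(a)` → prints [1, 3, 8, 8, 9, 959]
`print(b)` → prints [1, 3, 8, 8, 9]

Answer:
[1, 3, 8, 8, 9, 959]
[1, 3, 8, 8, 9]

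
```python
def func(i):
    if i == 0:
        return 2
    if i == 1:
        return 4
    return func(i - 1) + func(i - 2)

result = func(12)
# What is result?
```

Build up from base cases: func(0)=2, func(1)=4, func(2)=6, func(3)=10, func(4)=16, func(5)=26, func(6)=42, ..., func(12)=754

Answer: 754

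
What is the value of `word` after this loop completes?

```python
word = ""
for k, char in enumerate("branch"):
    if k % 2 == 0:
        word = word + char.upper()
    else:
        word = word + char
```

Uppercase even positions in 'branch'
`word` takes the values: "" → "B" → "Br" → "BrA" → "BrAn" → "BrAnC" → "BrAnCh"

Answer: "BrAnCh"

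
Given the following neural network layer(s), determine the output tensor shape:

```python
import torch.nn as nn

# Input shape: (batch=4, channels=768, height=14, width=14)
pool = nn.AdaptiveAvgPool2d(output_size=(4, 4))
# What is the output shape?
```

Input: (4, 768, 14, 14) -> Output: (4, 768, 4, 4)

Answer: (4, 768, 4, 4)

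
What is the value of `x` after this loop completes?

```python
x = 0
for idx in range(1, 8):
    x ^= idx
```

XOR of 1 to 7
`x` takes the values: 0 → 1 → 3 → 0 → 4 → 1 → 7 → 0

Answer: 0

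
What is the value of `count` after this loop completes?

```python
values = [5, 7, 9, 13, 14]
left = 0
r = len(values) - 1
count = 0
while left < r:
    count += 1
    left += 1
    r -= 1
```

Iterations until pointers meet (list length 5)
`count` takes the values: 0 → 1 → 2

Answer: 2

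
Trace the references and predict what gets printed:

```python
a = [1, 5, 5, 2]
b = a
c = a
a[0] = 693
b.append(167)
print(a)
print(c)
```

Key concept: multiple aliases.
Step by step:
`a = [1, 5, 5, 2]` → a = [1, 5, 5, 2]
`b = a` → b = [1, 5, 5, 2] (same object as a)
`c = a` → c = [1, 5, 5, 2] (same object as a, b)
`a[0] = 693` → a = [693, 5, 5, 2] (same object as b, c); b = [693, 5, 5, 2] (same object as a, c); c = [693, 5, 5, 2] (same object as a, b)
`b.append(167)` → a = [693, 5, 5, 2, 167] (same object as b, c); b = [693, 5, 5, 2, 167] (same object as a, c); c = [693, 5, 5, 2, 167] (same object as a, b)
`print(a)` → prints [693, 5, 5, 2, 167]
`print(c)` → prints [693, 5, 5, 2, 167]

Answer:
[693, 5, 5, 2, 167]
[693, 5, 5, 2, 167]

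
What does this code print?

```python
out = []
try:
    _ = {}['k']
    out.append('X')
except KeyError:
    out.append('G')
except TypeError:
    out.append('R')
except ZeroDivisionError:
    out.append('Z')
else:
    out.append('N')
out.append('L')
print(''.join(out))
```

Execution trace: 'G' (except KeyError) → 'L' (after the try/except). Output: GL

Answer: GL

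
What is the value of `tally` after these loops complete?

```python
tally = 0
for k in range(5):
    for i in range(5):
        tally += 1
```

5 * 5 = 25
`tally` takes the values: 0 → 1 → 2 → 3 → 4 → 5 → 6 → 7 → 8 → 9 → 10 → 11 → 12 → 13 → 14 → 15 → 16 → 17 → 18 → 19 → 20 → 21 → 22 → 23 → 24 → 25

Answer: 25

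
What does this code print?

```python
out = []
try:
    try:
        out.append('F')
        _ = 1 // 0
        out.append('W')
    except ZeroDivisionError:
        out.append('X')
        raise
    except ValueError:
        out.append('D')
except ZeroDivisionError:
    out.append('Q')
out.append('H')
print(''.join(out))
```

Execution trace: 'F' (inner try body) → 'X' (inner except ZeroDivisionError) → 'Q' (outer except ZeroDivisionError) → 'H' (after the try/except). Output: FXQH

Answer: FXQH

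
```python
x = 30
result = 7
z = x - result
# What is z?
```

Trace:
`x = 30` → x = 30
`result = 7` → result = 7
`z = x - result` → z = 23
So z = 23

Answer: 23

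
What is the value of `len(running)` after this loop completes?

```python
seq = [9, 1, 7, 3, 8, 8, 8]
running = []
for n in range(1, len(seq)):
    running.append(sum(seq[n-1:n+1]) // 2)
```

Number of 2-element averages
`running` takes the values: [] → [5] → [5, 4] → [5, 4, 5] → [5, 4, 5, 5] → [5, 4, 5, 5, 8] → [5, 4, 5, 5, 8, 8]
So `len(running)` = 6

Answer: 6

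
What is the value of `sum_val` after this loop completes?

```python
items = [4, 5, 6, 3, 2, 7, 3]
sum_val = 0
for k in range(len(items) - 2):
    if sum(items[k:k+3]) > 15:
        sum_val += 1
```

Count windows with sum > 15
`sum_val` takes the values: 0

Answer: 0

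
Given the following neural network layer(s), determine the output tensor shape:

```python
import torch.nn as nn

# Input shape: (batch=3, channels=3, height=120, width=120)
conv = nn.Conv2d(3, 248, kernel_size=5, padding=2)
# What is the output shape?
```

Input: (3, 3, 120, 120) -> Output: (3, 248, 120, 120)

Answer: (3, 248, 120, 120)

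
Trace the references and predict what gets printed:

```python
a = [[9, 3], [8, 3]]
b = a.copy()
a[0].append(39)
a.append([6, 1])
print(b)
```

Key concept: shallow copy with nested lists.
Step by step:
`a = [[9, 3], [8, 3]]` → a = [[9, 3], [8, 3]]
`b = a.copy()` → b = [[9, 3], [8, 3]]
`a[0].append(39)` → a = [[9, 3, 39], [8, 3]]; b = [[9, 3, 39], [8, 3]]
`a.append([6, 1])` → a = [[9, 3, 39], [8, 3], [6, 1]]
`print(b)` → prints [[9, 3, 39], [8, 3]]

Answer: [[9, 3, 39], [8, 3]]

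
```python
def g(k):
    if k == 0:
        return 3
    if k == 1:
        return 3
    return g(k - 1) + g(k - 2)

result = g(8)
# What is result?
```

Build up from base cases: g(0)=3, g(1)=3, g(2)=6, g(3)=9, g(4)=15, g(5)=24, g(6)=39, ..., g(8)=102

Answer: 102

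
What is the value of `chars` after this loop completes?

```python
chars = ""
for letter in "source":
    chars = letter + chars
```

Reverse 'source'
`chars` takes the values: "" → "s" → "os" → "uos" → "ruos" → "cruos" → "ecruos"

Answer: "ecruos"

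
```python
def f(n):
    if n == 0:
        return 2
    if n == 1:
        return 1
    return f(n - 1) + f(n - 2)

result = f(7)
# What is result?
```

Build up from base cases: f(0)=2, f(1)=1, f(2)=3, f(3)=4, f(4)=7, f(5)=11, f(6)=18, ..., f(7)=29

Answer: 29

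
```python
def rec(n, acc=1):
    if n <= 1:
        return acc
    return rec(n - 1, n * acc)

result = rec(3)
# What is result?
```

Accumulator trace (n, acc): (3, 1) -> (2, 3) -> (1, 6) -> return 6

Answer: 6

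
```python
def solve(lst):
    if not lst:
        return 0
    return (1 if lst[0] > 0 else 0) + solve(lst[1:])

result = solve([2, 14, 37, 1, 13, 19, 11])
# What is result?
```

Count of positive elements in [2, 14, 37, 1, 13, 19, 11] = 7

Answer: 7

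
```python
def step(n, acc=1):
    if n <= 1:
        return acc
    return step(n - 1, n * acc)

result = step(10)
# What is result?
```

Accumulator trace (n, acc): (10, 1) -> (9, 10) -> (8, 90) -> (7, 720) -> (6, 5040) -> (5, 30240) -> (4, 151200) -> (3, 604800) -> (2, 1814400) -> (1, 3628800) -> return 3628800

Answer: 3628800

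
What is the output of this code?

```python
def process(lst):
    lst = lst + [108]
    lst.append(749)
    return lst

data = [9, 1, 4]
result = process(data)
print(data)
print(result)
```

Key concept: rebinding parameter vs mutation.
Step by step:
`data = [9, 1, 4]` → data = [9, 1, 4]
`result = process(data)` → result = [9, 1, 4, 108, 749]
`print(data)` → prints [9, 1, 4]
`print(result)` → prints [9, 1, 4, 108, 749]

Answer:
[9, 1, 4]
[9, 1, 4, 108, 749]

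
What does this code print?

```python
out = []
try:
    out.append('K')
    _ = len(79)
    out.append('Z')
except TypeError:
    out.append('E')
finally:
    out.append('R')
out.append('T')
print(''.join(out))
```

Execution trace: 'K' (try body) → 'E' (except TypeError) → 'R' (finally) → 'T' (after the try/except). Output: KERT

Answer: KERT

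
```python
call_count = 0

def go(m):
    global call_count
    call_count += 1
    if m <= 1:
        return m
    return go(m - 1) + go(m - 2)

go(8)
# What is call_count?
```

Calls(m) = 1 + Calls(m-1) + Calls(m-2); Calls(0)=Calls(1)=1. For m=8 this gives 67.

Answer: 67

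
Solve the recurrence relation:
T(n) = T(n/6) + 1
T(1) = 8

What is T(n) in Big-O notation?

Each step divides n by 6 and adds 1. After log_6(n) steps we reach T(1)=8. So T(n) = 1·log_6(n) + 8 = O(log n).

Answer: O(log n)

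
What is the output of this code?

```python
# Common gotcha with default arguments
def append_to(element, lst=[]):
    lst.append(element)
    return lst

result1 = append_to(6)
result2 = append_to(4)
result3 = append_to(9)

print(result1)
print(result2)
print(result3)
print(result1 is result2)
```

Key concept: mutable default argument gotcha.
Step by step:
`result1 = append_to(6)` → result1 = [6]
`result2 = append_to(4)` → result1 = [6, 4] (same object as result2); result2 = [6, 4] (same object as result1)
`result3 = append_to(9)` → result1 = [6, 4, 9] (same object as result2, result3); result2 = [6, 4, 9] (same object as result1, result3); result3 = [6, 4, 9] (same object as result1, result2)
`print(result1)` → prints [6, 4, 9]
`print(result2)` → prints [6, 4, 9]
`print(result3)` → prints [6, 4, 9]
`print(result1 is result2)` → prints True

Answer:
[6, 4, 9]
[6, 4, 9]
[6, 4, 9]
True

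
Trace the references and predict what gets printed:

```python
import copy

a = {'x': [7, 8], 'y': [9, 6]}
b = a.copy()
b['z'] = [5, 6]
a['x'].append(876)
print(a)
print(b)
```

Key concept: shallow copy of dict with mutable values.
Step by step:
`a = {'x': [7, 8], 'y': [9, 6]}` → a = {'x': [7, 8], 'y': [9, 6]}
`b = a.copy()` → b = {'x': [7, 8], 'y': [9, 6]}
`b['z'] = [5, 6]` → b = {'x': [7, 8], 'y': [9, 6], 'z': [5, 6]}
`a['x'].append(876)` → a = {'x': [7, 8, 876], 'y': [9, 6]}; b = {'x': [7, 8, 876], 'y': [9, 6], 'z': [5, 6]}
`print(a)` → prints {'x': [7, 8, 876], 'y': [9, 6]}
`print(b)` → prints {'x': [7, 8, 876], 'y': [9, 6], 'z': [5, 6]}

Answer:
{'x': [7, 8, 876], 'y': [9, 6]}
{'x': [7, 8, 876], 'y': [9, 6], 'z': [5, 6]}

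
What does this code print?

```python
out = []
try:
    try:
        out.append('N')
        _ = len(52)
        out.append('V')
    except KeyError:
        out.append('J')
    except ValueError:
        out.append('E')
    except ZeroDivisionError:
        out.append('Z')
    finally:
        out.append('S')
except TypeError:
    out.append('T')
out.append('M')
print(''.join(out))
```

Execution trace: 'N' (try body) → 'S' (finally) → 'T' (outer except TypeError) → 'M' (after the try/except). Output: NSTM

Answer: NSTM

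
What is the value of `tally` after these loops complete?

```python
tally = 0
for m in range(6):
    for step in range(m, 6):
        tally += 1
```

Upper triangle: 6 + 5 + ... + 1
`tally` takes the values: 0 → 1 → 2 → 3 → 4 → 5 → 6 → 7 → 8 → 9 → 10 → 11 → 12 → 13 → 14 → 15 → 16 → 17 → 18 → 19 → 20 → 21

Answer: 21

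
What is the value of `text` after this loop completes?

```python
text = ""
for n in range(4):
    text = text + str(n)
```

Concatenate digits 0 to 3
`text` takes the values: "" → "0" → "01" → "012" → "0123"

Answer: "0123"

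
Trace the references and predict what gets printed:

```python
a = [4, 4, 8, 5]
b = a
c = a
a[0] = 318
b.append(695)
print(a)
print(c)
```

Key concept: multiple aliases.
Step by step:
`a = [4, 4, 8, 5]` → a = [4, 4, 8, 5]
`b = a` → b = [4, 4, 8, 5] (same object as a)
`c = a` → c = [4, 4, 8, 5] (same object as a, b)
`a[0] = 318` → a = [318, 4, 8, 5] (same object as b, c); b = [318, 4, 8, 5] (same object as a, c); c = [318, 4, 8, 5] (same object as a, b)
`b.append(695)` → a = [318, 4, 8, 5, 695] (same object as b, c); b = [318, 4, 8, 5, 695] (same object as a, c); c = [318, 4, 8, 5, 695] (same object as a, b)
`print(a)` → prints [318, 4, 8, 5, 695]
`print(c)` → prints [318, 4, 8, 5, 695]

Answer:
[318, 4, 8, 5, 695]
[318, 4, 8, 5, 695]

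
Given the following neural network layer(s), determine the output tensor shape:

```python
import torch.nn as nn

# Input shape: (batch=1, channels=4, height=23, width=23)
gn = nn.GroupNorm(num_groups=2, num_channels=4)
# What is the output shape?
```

Input: (1, 4, 23, 23) -> Output: (1, 4, 23, 23)

Answer: (1, 4, 23, 23)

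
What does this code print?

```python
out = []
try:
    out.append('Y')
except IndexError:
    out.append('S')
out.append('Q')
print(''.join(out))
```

Execution trace: 'Y' (try body, no exception) → 'Q' (after the try/except). Output: YQ

Answer: YQ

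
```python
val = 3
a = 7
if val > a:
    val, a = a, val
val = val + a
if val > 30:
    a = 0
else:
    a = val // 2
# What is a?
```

Trace:
`val = 3` → val = 3
`a = 7` → a = 7
`if val > a: ...` → val > a is False → no variable changes
`val = val + a` → val = 10
`if val > 30: ...` → val > 30 is False, take else branch → a = 5
So a = 5

Answer: 5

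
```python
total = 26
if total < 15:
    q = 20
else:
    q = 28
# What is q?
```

Trace:
`total = 26` → total = 26
`if total < 15: ...` → total < 15 is False, take else branch → q = 28
So q = 28

Answer: 28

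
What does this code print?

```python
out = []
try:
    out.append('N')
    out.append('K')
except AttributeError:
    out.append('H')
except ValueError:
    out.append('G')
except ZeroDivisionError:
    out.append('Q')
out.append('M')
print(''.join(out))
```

Execution trace: 'N' (try body) → 'K' (try body, no exception) → 'M' (after the try/except). Output: NKM

Answer: NKM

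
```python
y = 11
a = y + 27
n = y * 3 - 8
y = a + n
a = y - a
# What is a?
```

Trace:
`y = 11` → y = 11
`a = y + 27` → a = 38
`n = y * 3 - 8` → n = 25
`y = a + n` → y = 63
`a = y - a` → a = 25
So a = 25

Answer: 25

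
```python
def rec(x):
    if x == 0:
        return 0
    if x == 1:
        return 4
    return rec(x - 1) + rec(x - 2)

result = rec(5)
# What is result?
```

Build up from base cases: rec(0)=0, rec(1)=4, rec(2)=4, rec(3)=8, rec(4)=12, rec(5)=20

Answer: 20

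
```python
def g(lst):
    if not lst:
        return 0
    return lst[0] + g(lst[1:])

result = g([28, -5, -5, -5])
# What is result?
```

28 + (-5) + (-5) + (-5) + 0 = 13

Answer: 13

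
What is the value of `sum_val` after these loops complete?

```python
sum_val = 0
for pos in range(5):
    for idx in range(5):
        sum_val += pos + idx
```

Sum of all pos+idx for pos,idx in 5x5
`sum_val` takes the values: 0 → 1 → 3 → 6 → 10 → 11 → 13 → 16 → 20 → 25 → 27 → 30 → 34 → 39 → 45 → 48 → 52 → 57 → 63 → 70 → 74 → 79 → 85 → 92 → 100

Answer: 100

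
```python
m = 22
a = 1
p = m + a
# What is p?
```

Trace:
`m = 22` → m = 22
`a = 1` → a = 1
`p = m + a` → p = 23
So p = 23

Answer: 23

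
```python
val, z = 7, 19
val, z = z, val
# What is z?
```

Trace:
`val, z = 7, 19` → val = 7; z = 19
`val, z = z, val` → val = 19; z = 7
So z = 7

Answer: 7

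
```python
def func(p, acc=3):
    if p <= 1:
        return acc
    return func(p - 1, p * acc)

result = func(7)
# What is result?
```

Accumulator trace (n, acc): (7, 3) -> (6, 21) -> (5, 126) -> (4, 630) -> (3, 2520) -> (2, 7560) -> (1, 15120) -> return 15120

Answer: 15120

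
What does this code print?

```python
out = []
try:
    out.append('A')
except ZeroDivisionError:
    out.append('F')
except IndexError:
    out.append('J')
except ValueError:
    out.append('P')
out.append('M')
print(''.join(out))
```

Execution trace: 'A' (try body, no exception) → 'M' (after the try/except). Output: AM

Answer: AM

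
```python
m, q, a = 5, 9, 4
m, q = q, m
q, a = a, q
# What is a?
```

Trace:
`m, q, a = 5, 9, 4` → m = 5; q = 9; a = 4
`m, q = q, m` → m = 9; q = 5
`q, a = a, q` → q = 4; a = 5
So a = 5

Answer: 5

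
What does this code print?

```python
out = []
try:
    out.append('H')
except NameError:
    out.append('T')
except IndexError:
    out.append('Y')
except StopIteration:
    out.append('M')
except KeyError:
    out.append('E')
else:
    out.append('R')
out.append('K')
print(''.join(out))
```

Execution trace: 'H' (try body, no exception) → 'R' (else) → 'K' (after the try/except). Output: HRK

Answer: HRK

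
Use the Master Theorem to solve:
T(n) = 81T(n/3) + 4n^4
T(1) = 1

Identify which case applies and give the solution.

a=81, b=3, f(n)=4n^4. log_3(81) = 4. Since c=4 = 4, Case 2 applies: T(n) = Θ(n^log_b(a) · log n) = O(n^4 log n).

Answer: O(n^4 log n) - Case 2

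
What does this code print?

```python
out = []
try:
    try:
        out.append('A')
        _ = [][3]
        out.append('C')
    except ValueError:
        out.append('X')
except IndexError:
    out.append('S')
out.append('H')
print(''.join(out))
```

Execution trace: 'A' (inner try body) → 'S' (outer except IndexError) → 'H' (after the try/except). Output: ASH

Answer: ASH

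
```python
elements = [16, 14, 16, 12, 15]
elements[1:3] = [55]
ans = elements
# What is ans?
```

Trace:
`elements = [16, 14, 16, 12, 15]` → elements = [16, 14, 16, 12, 15]
`elements[1:3] = [55]` → elements = [16, 55, 12, 15]
`ans = elements` → ans = [16, 55, 12, 15]
So ans = [16, 55, 12, 15]

Answer: [16, 55, 12, 15]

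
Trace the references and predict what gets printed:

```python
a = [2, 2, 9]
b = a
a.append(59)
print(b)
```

Key concept: basic list aliasing.
Step by step:
`a = [2, 2, 9]` → a = [2, 2, 9]
`b = a` → b = [2, 2, 9] (same object as a)
`a.append(59)` → a = [2, 2, 9, 59] (same object as b); b = [2, 2, 9, 59] (same object as a)
`print(b)` → prints [2, 2, 9, 59]

Answer: [2, 2, 9, 59]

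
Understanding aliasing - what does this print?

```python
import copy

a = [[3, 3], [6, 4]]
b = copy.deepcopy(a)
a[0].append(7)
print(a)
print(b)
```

Key concept: deep copy is fully independent.
Step by step:
`a = [[3, 3], [6, 4]]` → a = [[3, 3], [6, 4]]
`b = copy.deepcopy(a)` → b = [[3, 3], [6, 4]]
`a[0].append(7)` → a = [[3, 3, 7], [6, 4]]
`print(a)` → prints [[3, 3, 7], [6, 4]]
`print(b)` → prints [[3, 3], [6, 4]]

Answer:
[[3, 3, 7], [6, 4]]
[[3, 3], [6, 4]]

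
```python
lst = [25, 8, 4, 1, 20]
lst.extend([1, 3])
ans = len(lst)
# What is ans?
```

Trace:
`lst = [25, 8, 4, 1, 20]` → lst = [25, 8, 4, 1, 20]
`lst.extend([1, 3])` → lst = [25, 8, 4, 1, 20, 1, 3]
`ans = len(lst)` → ans = 7
So ans = 7

Answer: 7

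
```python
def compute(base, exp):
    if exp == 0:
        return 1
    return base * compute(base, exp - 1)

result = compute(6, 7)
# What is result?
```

compute(6, 7) = 6 * 6 * 6 * 6 * 6 * 6 * 6 = 279936

Answer: 279936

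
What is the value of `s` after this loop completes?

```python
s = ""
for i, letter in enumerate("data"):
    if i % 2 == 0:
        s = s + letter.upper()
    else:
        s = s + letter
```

Uppercase even positions in 'data'
`s` takes the values: "" → "D" → "Da" → "DaT" → "DaTa"

Answer: "DaTa"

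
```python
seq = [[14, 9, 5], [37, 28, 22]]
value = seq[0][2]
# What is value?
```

Trace:
`seq = [[14, 9, 5], [37, 28, 22]]` → seq = [[14, 9, 5], [37, 28, 22]]
`value = seq[0][2]` → value = 5
So value = 5

Answer: 5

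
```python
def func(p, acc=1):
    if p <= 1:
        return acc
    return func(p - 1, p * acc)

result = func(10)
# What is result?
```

Accumulator trace (n, acc): (10, 1) -> (9, 10) -> (8, 90) -> (7, 720) -> (6, 5040) -> (5, 30240) -> (4, 151200) -> (3, 604800) -> (2, 1814400) -> (1, 3628800) -> return 3628800

Answer: 3628800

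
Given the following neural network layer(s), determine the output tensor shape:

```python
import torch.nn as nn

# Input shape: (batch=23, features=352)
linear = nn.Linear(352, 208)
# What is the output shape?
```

Input: (23, 352) -> Output: (23, 208)

Answer: (23, 208)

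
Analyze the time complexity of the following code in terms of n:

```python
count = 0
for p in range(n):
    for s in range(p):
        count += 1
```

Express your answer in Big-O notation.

Each loop level contributes: n × n. Multiplying the contributions gives O(n^2).

Answer: O(n^2)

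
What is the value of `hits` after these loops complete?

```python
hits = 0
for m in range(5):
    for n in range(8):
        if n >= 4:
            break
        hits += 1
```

Inner breaks at 4, outer runs 5 times
`hits` takes the values: 0 → 1 → 2 → 3 → 4 → 5 → 6 → 7 → 8 → 9 → 10 → 11 → 12 → 13 → 14 → 15 → 16 → 17 → 18 → 19 → 20

Answer: 20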